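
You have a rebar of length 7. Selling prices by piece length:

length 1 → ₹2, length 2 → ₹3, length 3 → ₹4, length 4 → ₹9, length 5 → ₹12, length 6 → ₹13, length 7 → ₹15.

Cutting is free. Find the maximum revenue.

16

Let R[k] be the best obtainable value from length k. For each k, try every first piece i and keep the best of price[i] + R[k−i].
R[1] = 2
R[2] = max(2+2, 3+0) = 4
R[3] = max(2+4, 3+2, 4+0) = 6
R[4] = max(2+6, 3+4, 4+2, 9+0) = 9
R[5] = max(2+9, 3+6, 4+4, 9+2, 12+0) = 12
R[6] = max(2+12, 3+9, 4+6, 9+4, 12+2, 13+0) = 14
R[7] = max(2+14, 3+12, 4+9, …, 13+2, 15+0) = 16
One optimal cutting: 5 + 1 + 1 → ₹12 + ₹2 + ₹2 = ₹16.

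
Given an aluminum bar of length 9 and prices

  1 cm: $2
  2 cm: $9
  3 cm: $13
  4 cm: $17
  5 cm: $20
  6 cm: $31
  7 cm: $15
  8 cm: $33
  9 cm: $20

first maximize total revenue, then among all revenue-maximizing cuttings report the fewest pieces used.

2

Let r[k] be the best obtainable value from length k. For each k, try every first piece i and keep the best of price[i] + r[k−i].
r[1] = 2
r[2] = max(2+2, 9+0) = 9
r[3] = max(2+9, 9+2, 13+0) = 13
r[4] = max(2+13, 9+9, 13+2, 17+0) = 18
r[5] = max(2+18, 9+13, 13+9, 17+2, 20+0) = 22
r[6] = max(2+22, 9+18, 13+13, 17+9, 20+2, 31+0) = 31
r[7] = max(2+31, 9+22, 13+18, …, 31+2, 15+0) = 33
r[8] = max(2+33, 9+31, 13+22, …, 15+2, 33+0) = 40
r[9] = max(2+40, 9+33, 13+31, …, 33+2, 20+0) = 44
Maximum revenue is $44.
Now minimize piece count subject to staying optimal: for each k, pieces[k] = 1 + min over i with p[i]+r[k−i]=r[k] of pieces[k−i].
pieces[6] = 1
pieces[7] = 2
pieces[8] = 2
pieces[9] = 2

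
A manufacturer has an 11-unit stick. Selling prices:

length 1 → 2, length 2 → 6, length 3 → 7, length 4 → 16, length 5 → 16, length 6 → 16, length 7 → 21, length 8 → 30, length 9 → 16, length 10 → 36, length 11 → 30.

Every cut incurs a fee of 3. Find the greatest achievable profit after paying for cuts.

35

Consider every possible first cut. r[k] is the best of p[i]+r[k−i] over all sellable i≤k, charging 3 whenever i<k.
r[1] = 2
r[2] = max(2+2-3, 6+0) = 6
r[3] = max(2+6-3, 6+2-3, 7+0) = 7
r[4] = max(2+7-3, 6+6-3, 7+2-3, 16+0) = 16
r[5] = max(2+16-3, 6+7-3, 7+6-3, 16+2-3, 16+0) = 16
r[6] = max(2+16-3, 6+16-3, 7+7-3, 16+6-3, 16+2-3, 16+0) = 19
r[7] = max(2+19-3, 6+16-3, 7+16-3, …, 16+2-3, 21+0) = 21
r[8] = max(2+21-3, 6+19-3, 7+16-3, …, 21+2-3, 30+0) = 30
r[9] = max(2+30-3, 6+21-3, 7+19-3, …, 30+2-3, 16+0) = 29
r[10] = max(2+29-3, 6+30-3, 7+21-3, …, 16+2-3, 36+0) = 36
r[11] = max(2+36-3, 6+29-3, 7+30-3, …, 36+2-3, 30+0) = 35
One optimal plan: pieces 10 + 1 (1 cut) → 38 − 3 = 35.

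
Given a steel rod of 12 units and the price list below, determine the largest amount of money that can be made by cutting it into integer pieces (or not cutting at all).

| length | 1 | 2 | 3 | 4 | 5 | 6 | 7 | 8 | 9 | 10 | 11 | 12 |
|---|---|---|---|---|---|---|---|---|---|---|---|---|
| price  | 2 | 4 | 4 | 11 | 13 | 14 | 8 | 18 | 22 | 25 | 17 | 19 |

33

Build best[k] bottom-up: best[k] = max over allowed piece i of (p[i] + best[k−i]).
best[1] = 2
best[2] = max(2+2, 4+0) = 4
best[3] = max(2+4, 4+2, 4+0) = 6
best[4] = max(2+6, 4+4, 4+2, 11+0) = 11
best[5] = max(2+11, 4+6, 4+4, 11+2, 13+0) = 13
best[6] = max(2+13, 4+11, 4+6, 11+4, 13+2, 14+0) = 15
best[7] = max(2+15, 4+13, 4+11, …, 14+2, 8+0) = 17
best[8] = max(2+17, 4+15, 4+13, …, 8+2, 18+0) = 22
best[9] = max(2+22, 4+17, 4+15, …, 18+2, 22+0) = 24
best[10] = max(2+24, 4+22, 4+17, …, 22+2, 25+0) = 26
best[11] = max(2+26, 4+24, 4+22, …, 25+2, 17+0) = 28
best[12] = max(2+28, 4+26, 4+24, …, 17+2, 19+0) = 33
One optimal cutting: 4 + 4 + 4 → $11 + $11 + $11 = $33.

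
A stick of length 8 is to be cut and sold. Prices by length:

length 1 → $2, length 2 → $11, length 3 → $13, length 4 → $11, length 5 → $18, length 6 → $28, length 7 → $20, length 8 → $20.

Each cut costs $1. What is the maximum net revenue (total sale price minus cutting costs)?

Build net[k] bottom-up: net[k] = max over allowed piece i of (p[i] + net[k−i]) − 1 per cut.
net[1] = 2
net[2] = max(2+2-1, 11+0) = 11
net[3] = max(2+11-1, 11+2-1, 13+0) = 13
net[4] = max(2+13-1, 11+11-1, 13+2-1, 11+0) = 21
net[5] = max(2+21-1, 11+13-1, 13+11-1, 11+2-1, 18+0) = 23
net[6] = max(2+23-1, 11+21-1, 13+13-1, 11+11-1, 18+2-1, 28+0) = 31
net[7] = max(2+31-1, 11+23-1, 13+21-1, …, 28+2-1, 20+0) = 33
net[8] = max(2+33-1, 11+31-1, 13+23-1, …, 20+2-1, 20+0) = 41
One optimal plan: pieces 2 + 2 + 2 + 2 (3 cuts) → $44 − $3 = $41.

41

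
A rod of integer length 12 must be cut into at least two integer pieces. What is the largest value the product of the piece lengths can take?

81

Fill prod[k] for k=2..12: at each k try every first piece i and multiply by the better of (k−i) uncut or prod[k−i].
prod[2] = 1×max(1,0) = 1×1 = 1
prod[3] = 1×max(2,1) = 1×2 = 2
prod[4] = 2×max(2,1) = 2×2 = 4
prod[5] = 2×max(3,2) = 2×3 = 6
prod[6] = 3×max(3,2) = 3×3 = 9
prod[7] = 2×max(5,6) = 2×6 = 12
prod[8] = 2×max(6,9) = 2×9 = 18
prod[9] = 3×max(6,9) = 3×9 = 27
prod[10] = 2×max(8,18) = 2×18 = 36
prod[11] = 2×max(9,27) = 2×27 = 54
prod[12] = 3×max(9,27) = 3×27 = 81
One optimal split: 3 + 3 + 3 + 3; product 3×3×3×3 = 81.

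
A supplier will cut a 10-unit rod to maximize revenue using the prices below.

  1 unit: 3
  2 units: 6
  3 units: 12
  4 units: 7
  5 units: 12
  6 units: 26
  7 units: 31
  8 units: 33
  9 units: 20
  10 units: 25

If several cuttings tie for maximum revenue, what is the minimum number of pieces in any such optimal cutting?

2

Build r[k] bottom-up: r[k] = max over allowed piece i of (p[i] + r[k−i]).
r[1] = 3
r[2] = 6  (first piece 1, then r[1]=3)
r[3] = 12
r[4] = 15  (first piece 1, then r[3]=12)
r[5] = 18  (first piece 1, then r[4]=15)
r[6] = 26
r[7] = 31
r[8] = 34  (first piece 1, then r[7]=31)
r[9] = 38  (first piece 3, then r[6]=26)
r[10] = 43  (first piece 3, then r[7]=31)
Maximum revenue is 43.
Now minimize piece count subject to staying optimal: for each k, pieces[k] = 1 + min over i with p[i]+r[k−i]=r[k] of pieces[k−i].
pieces[7] = 1
pieces[8] = 2
pieces[9] = 2
pieces[10] = 2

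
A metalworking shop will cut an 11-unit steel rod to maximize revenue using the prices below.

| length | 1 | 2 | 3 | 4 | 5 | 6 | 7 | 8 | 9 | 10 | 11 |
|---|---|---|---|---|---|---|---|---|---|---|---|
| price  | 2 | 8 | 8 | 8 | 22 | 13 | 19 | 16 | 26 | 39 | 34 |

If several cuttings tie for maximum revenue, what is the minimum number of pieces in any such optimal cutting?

3

Build r[k] bottom-up: r[k] = max over allowed piece i of (p[i] + r[k−i]).
r[1] = 2
r[2] = max(2+2, 8+0) = 8
r[3] = max(2+8, 8+2, 8+0) = 10
r[4] = max(2+10, 8+8, 8+2, 8+0) = 16
r[5] = max(2+16, 8+10, 8+8, 8+2, 22+0) = 22
r[6] = max(2+22, 8+16, 8+10, 8+8, 22+2, 13+0) = 24
r[7] = max(2+24, 8+22, 8+16, …, 13+2, 19+0) = 30
r[8] = max(2+30, 8+24, 8+22, …, 19+2, 16+0) = 32
r[9] = max(2+32, 8+30, 8+24, …, 16+2, 26+0) = 38
r[10] = max(2+38, 8+32, 8+30, …, 26+2, 39+0) = 44
r[11] = max(2+44, 8+38, 8+32, …, 39+2, 34+0) = 46
Maximum revenue is $46.
Now minimize piece count subject to staying optimal: for each k, pieces[k] = 1 + min over i with p[i]+r[k−i]=r[k] of pieces[k−i].
pieces[8] = 3
pieces[9] = 3
pieces[10] = 2
pieces[11] = 3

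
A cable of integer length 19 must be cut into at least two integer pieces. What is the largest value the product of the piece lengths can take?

Let P[k] be the best product for length k (with at least one cut). For each first piece i, the rest contributes max(k−i, P[k−i]).
Small cases: P[2]=1, P[3]=2, P[4]=4, P[5]=6, P[6]=9, P[7]=12, P[8]=18, P[9]=27, P[10]=36, P[11]=54.
P[12] = 3·max(9,27) = 3·27 = 81
P[13] = 2·max(11,54) = 2·54 = 108
P[14] = 2·max(12,81) = 2·81 = 162
P[15] = 3·max(12,81) = 3·81 = 243
P[16] = 2·max(14,162) = 2·162 = 324
P[17] = 2·max(15,243) = 2·243 = 486
P[18] = 3·max(15,243) = 3·243 = 729
P[19] = 2·max(17,486) = 2·486 = 972
One optimal split: 3 + 3 + 3 + 3 + 3 + 2 + 2; product 3·3·3·3·3·2·2 = 972.

972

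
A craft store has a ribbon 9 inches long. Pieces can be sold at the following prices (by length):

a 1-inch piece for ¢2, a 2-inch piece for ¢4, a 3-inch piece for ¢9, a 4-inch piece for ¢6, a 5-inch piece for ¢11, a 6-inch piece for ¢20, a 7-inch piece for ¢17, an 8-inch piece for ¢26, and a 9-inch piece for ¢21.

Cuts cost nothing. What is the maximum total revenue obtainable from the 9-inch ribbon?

29

Build R[k] bottom-up: R[k] = max over allowed piece i of (p[i] + R[k−i]).
R[1] = 2
R[2] = max(2+2, 4+0) = 4
R[3] = max(2+4, 4+2, 9+0) = 9
R[4] = max(2+9, 4+4, 9+2, 6+0) = 11
R[5] = max(2+11, 4+9, 9+4, 6+2, 11+0) = 13
R[6] = max(2+13, 4+11, 9+9, 6+4, 11+2, 20+0) = 20
R[7] = max(2+20, 4+13, 9+11, …, 20+2, 17+0) = 22
R[8] = max(2+22, 4+20, 9+13, …, 17+2, 26+0) = 26
R[9] = max(2+26, 4+22, 9+20, …, 26+2, 21+0) = 29
One optimal cutting: 6 + 3 → ¢20 + ¢9 = ¢29.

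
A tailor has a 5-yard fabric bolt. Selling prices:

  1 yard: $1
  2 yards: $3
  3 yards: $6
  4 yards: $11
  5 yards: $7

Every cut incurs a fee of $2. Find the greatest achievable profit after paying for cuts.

10

Let net[k] be the best obtainable value from length k. For each k, try every first piece i and keep the best of price[i] + net[k−i] minus the 2 cut fee when i<k.
net[1] = 1
net[2] = max(1+1-2, 3+0) = 3
net[3] = max(1+3-2, 3+1-2, 6+0) = 6
net[4] = max(1+6-2, 3+3-2, 6+1-2, 11+0) = 11
net[5] = max(1+11-2, 3+6-2, 6+3-2, 11+1-2, 7+0) = 10
One optimal plan: pieces 4 + 1 (1 cut) → $12 − $2 = $10.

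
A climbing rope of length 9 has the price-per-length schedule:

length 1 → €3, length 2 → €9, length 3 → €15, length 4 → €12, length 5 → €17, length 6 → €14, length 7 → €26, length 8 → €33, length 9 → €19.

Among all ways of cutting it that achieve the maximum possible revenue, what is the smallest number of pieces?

3

Build r[k] bottom-up: r[k] = max over allowed piece i of (p[i] + r[k−i]).
r[1] = 3
r[2] = max(3+3, 9+0) = 9
r[3] = max(3+9, 9+3, 15+0) = 15
r[4] = max(3+15, 9+9, 15+3, 12+0) = 18
r[5] = max(3+18, 9+15, 15+9, 12+3, 17+0) = 24
r[6] = max(3+24, 9+18, 15+15, 12+9, 17+3, 14+0) = 30
r[7] = max(3+30, 9+24, 15+18, …, 14+3, 26+0) = 33
r[8] = max(3+33, 9+30, 15+24, …, 26+3, 33+0) = 39
r[9] = max(3+39, 9+33, 15+30, …, 33+3, 19+0) = 45
Maximum revenue is €45.
Now minimize piece count subject to staying optimal: for each k, pieces[k] = 1 + min over i with p[i]+r[k−i]=r[k] of pieces[k−i].
pieces[6] = 2
pieces[7] = 3
pieces[8] = 3
pieces[9] = 3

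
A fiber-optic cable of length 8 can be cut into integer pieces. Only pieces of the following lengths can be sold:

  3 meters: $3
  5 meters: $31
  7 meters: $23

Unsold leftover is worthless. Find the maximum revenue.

34

Build best[k] bottom-up: best[k] = max over allowed piece i of (p[i] + best[k−i]).
best[1] = 0
best[2] = 0
best[3] = 3
best[4] = 3
best[5] = max(3+0, 31+0) = 31
best[6] = max(3+3, 31+0) = 31
best[7] = max(3+3, 31+0, 23+0) = 31
best[8] = max(3+31, 31+3, 23+0) = 34
One optimal cutting: 5 + 3 → $34.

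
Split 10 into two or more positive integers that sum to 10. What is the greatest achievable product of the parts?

Let g[k] be the best product for length k (with at least one cut). For each first piece i, the rest contributes max(k−i, g[k−i]).
g[2] = 1×max(1,0) = 1×1 = 1
g[3] = 1×max(2,1) = 1×2 = 2
g[4] = 2×max(2,1) = 2×2 = 4
g[5] = 2×max(3,2) = 2×3 = 6
g[6] = 3×max(3,2) = 3×3 = 9
g[7] = 2×max(5,6) = 2×6 = 12
g[8] = 2×max(6,9) = 2×9 = 18
g[9] = 3×max(6,9) = 3×9 = 27
g[10] = 2×max(8,18) = 2×18 = 36
One optimal split: 3 + 3 + 2 + 2; product 3×3×2×2 = 36.

36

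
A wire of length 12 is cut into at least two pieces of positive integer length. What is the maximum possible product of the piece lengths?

81

Fill g[k] for k=2..12: at each k try every first piece i and multiply by the better of (k−i) uncut or g[k−i].
g[2] = 1*max(1,0) = 1*1 = 1
g[3] = 1*max(2,1) = 1*2 = 2
g[4] = 2*max(2,1) = 2*2 = 4
g[5] = 2*max(3,2) = 2*3 = 6
g[6] = 3*max(3,2) = 3*3 = 9
g[7] = 2*max(5,6) = 2*6 = 12
g[8] = 2*max(6,9) = 2*9 = 18
g[9] = 3*max(6,9) = 3*9 = 27
g[10] = 2*max(8,18) = 2*18 = 36
g[11] = 2*max(9,27) = 2*27 = 54
g[12] = 3*max(9,27) = 3*27 = 81
One optimal split: 3 + 3 + 3 + 3; product 3*3*3*3 = 81.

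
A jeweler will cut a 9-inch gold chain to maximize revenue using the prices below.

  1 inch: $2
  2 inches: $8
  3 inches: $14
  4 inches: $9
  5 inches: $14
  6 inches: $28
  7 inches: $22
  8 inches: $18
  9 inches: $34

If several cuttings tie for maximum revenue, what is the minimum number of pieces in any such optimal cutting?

Consider every possible first cut. r[k] is the best of p[i]+r[k−i] over all sellable i≤k.
r[1] = 2
r[2] = max(2+2, 8+0) = 8
r[3] = max(2+8, 8+2, 14+0) = 14
r[4] = max(2+14, 8+8, 14+2, 9+0) = 16
r[5] = max(2+16, 8+14, 14+8, 9+2, 14+0) = 22
r[6] = max(2+22, 8+16, 14+14, 9+8, 14+2, 28+0) = 28
r[7] = max(2+28, 8+22, 14+16, …, 28+2, 22+0) = 30
r[8] = max(2+30, 8+28, 14+22, …, 22+2, 18+0) = 36
r[9] = max(2+36, 8+30, 14+28, …, 18+2, 34+0) = 42
Maximum revenue is $42.
Now minimize piece count subject to staying optimal: for each k, pieces[k] = 1 + min over i with p[i]+r[k−i]=r[k] of pieces[k−i].
pieces[6] = 1
pieces[7] = 2
pieces[8] = 2
pieces[9] = 2

2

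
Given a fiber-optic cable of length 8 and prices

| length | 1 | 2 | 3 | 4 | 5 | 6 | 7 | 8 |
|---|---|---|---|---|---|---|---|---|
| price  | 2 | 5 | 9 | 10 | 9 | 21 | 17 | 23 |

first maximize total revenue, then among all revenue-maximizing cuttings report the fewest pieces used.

Let r[k] be the best obtainable value from length k. For each k, try every first piece i and keep the best of price[i] + r[k−i].
r[1] = 2
r[2] = max(2+2, 5+0) = 5
r[3] = max(2+5, 5+2, 9+0) = 9
r[4] = max(2+9, 5+5, 9+2, 10+0) = 11
r[5] = max(2+11, 5+9, 9+5, 10+2, 9+0) = 14
r[6] = max(2+14, 5+11, 9+9, 10+5, 9+2, 21+0) = 21
r[7] = max(2+21, 5+14, 9+11, …, 21+2, 17+0) = 23
r[8] = max(2+23, 5+21, 9+14, …, 17+2, 23+0) = 26
Maximum revenue is $26.
Now minimize piece count subject to staying optimal: for each k, pieces[k] = 1 + min over i with p[i]+r[k−i]=r[k] of pieces[k−i].
pieces[5] = 2
pieces[6] = 1
pieces[7] = 2
pieces[8] = 2

2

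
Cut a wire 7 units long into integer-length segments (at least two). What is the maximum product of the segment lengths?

12

Let P[k] be the best product for length k (with at least one cut). For each first piece i, the rest contributes max(k−i, P[k−i]).
P[2] = 1*max(1,0) = 1*1 = 1
P[3] = max(1*2, 2*1) = 2
P[4] = max(1*3, 2*2, 3*1) = 4
P[5] = max(1*4, 2*3, 3*2, 4*1) = 6
P[6] = max(1*6, 2*4, 3*3, 4*2, 5*1) = 9
P[7] = max(1*9, 2*6, 3*4, 4*3, 5*2, 6*1) = 12
One optimal split: 3 + 2 + 2; product 3*2*2 = 12.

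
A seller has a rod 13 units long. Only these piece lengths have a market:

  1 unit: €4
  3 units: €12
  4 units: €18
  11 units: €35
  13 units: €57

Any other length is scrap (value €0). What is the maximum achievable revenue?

58

Build r[k] bottom-up: r[k] = max over allowed piece i of (p[i] + r[k−i]).
r[1] = 4
r[2] = 8  (first piece 1, then r[1]=4)
r[3] = max(4+8, 12+0) = 12
r[4] = max(4+12, 12+4, 18+0) = 18
r[5] = max(4+18, 12+8, 18+4) = 22
r[6] = max(4+22, 12+12, 18+8) = 26
r[7] = max(4+26, 12+18, 18+12) = 30
r[8] = max(4+30, 12+22, 18+18) = 36
r[9] = max(4+36, 12+26, 18+22) = 40
r[10] = max(4+40, 12+30, 18+26) = 44
r[11] = max(4+44, 12+36, 18+30, 35+0) = 48
r[12] = max(4+48, 12+40, 18+36, 35+4) = 54
r[13] = max(4+54, 12+44, 18+40, 35+8, 57+0) = 58
One optimal cutting: 4 + 4 + 4 + 1 → €58.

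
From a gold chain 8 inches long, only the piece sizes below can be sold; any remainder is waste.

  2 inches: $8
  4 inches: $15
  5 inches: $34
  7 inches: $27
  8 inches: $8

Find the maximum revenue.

Let f[k] be the best obtainable value from length k. For each k, try every first piece i and keep the best of price[i] + f[k−i].
f[1] = 0
f[2] = 8
f[3] = 8
f[4] = max(8+8, 15+0) = 16
f[5] = max(8+8, 15+0, 34+0) = 34
f[6] = max(8+16, 15+8, 34+0) = 34
f[7] = max(8+34, 15+8, 34+8, 27+0) = 42
f[8] = max(8+34, 15+16, 34+8, 27+0, 8+0) = 42
One optimal cutting: pieces 5 + 2 with 1 inch of scrap → $42.

42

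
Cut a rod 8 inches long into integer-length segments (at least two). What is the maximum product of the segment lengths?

Fill prod[k] for k=2..8: at each k try every first piece i and multiply by the better of (k−i) uncut or prod[k−i].
prod[2] = 1×max(1,0) = 1×1 = 1
prod[3] = 1×max(2,1) = 1×2 = 2
prod[4] = 2×max(2,1) = 2×2 = 4
prod[5] = 2×max(3,2) = 2×3 = 6
prod[6] = 3×max(3,2) = 3×3 = 9
prod[7] = 2×max(5,6) = 2×6 = 12
prod[8] = 2×max(6,9) = 2×9 = 18
One optimal split: 3 + 3 + 2; product 3×3×2 = 18.

18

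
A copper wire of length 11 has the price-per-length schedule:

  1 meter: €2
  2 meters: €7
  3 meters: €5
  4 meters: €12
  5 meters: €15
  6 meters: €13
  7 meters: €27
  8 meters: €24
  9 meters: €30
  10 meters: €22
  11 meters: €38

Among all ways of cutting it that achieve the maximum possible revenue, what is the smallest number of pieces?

3

Let r[k] be the best obtainable value from length k. For each k, try every first piece i and keep the best of price[i] + r[k−i].
r[1] = 2
r[2] = max(2+2, 7+0) = 7
r[3] = max(2+7, 7+2, 5+0) = 9
r[4] = max(2+9, 7+7, 5+2, 12+0) = 14
r[5] = max(2+14, 7+9, 5+7, 12+2, 15+0) = 16
r[6] = max(2+16, 7+14, 5+9, 12+7, 15+2, 13+0) = 21
r[7] = max(2+21, 7+16, 5+14, …, 13+2, 27+0) = 27
r[8] = max(2+27, 7+21, 5+16, …, 27+2, 24+0) = 29
r[9] = max(2+29, 7+27, 5+21, …, 24+2, 30+0) = 34
r[10] = max(2+34, 7+29, 5+27, …, 30+2, 22+0) = 36
r[11] = max(2+36, 7+34, 5+29, …, 22+2, 38+0) = 41
Maximum revenue is €41.
Now minimize piece count subject to staying optimal: for each k, pieces[k] = 1 + min over i with p[i]+r[k−i]=r[k] of pieces[k−i].
pieces[8] = 2
pieces[9] = 2
pieces[10] = 3
pieces[11] = 3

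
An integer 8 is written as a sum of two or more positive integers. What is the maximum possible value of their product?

18

Define P[k] = max over 1≤i<k of i · max(k−i, P[k−i]); the inner max lets the remainder stay uncut if that's better.
P[2] = 1*max(1,0) = 1*1 = 1
P[3] = 1*max(2,1) = 1*2 = 2
P[4] = 2*max(2,1) = 2*2 = 4
P[5] = 2*max(3,2) = 2*3 = 6
P[6] = 3*max(3,2) = 3*3 = 9
P[7] = 2*max(5,6) = 2*6 = 12
P[8] = 2*max(6,9) = 2*9 = 18
One optimal split: 3 + 3 + 2; product 3*3*2 = 18.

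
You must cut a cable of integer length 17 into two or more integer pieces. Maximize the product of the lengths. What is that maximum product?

Define m[k] = max over 1≤i<k of i · max(k−i, m[k−i]); the inner max lets the remainder stay uncut if that's better.
m[2] = 1×max(1,0) = 1×1 = 1
m[3] = max(1×2, 2×1) = 2
m[4] = max(1×3, 2×2, 3×1) = 4
m[5] = max(1×4, 2×3, 3×2, 4×1) = 6
m[6] = max(1×6, 2×4, 3×3, 4×2, 5×1) = 9
m[7] = max(1×9, 2×6, 3×4, 4×3, 5×2, 6×1) = 12
m[8] = max(1×12, 2×9, 3×6, …, 6×2, 7×1) = 18
m[9] = max(1×18, 2×12, 3×9, …, 7×2, 8×1) = 27
m[10] = max(1×27, 2×18, 3×12, …, 8×2, 9×1) = 36
m[11] = max(1×36, 2×27, 3×18, …, 9×2, 10×1) = 54
m[12] = max(1×54, 2×36, 3×27, …, 10×2, 11×1) = 81
m[13] = max(1×81, 2×54, 3×36, …, 11×2, 12×1) = 108
m[14] = max(1×108, 2×81, 3×54, …, 12×2, 13×1) = 162
m[15] = max(1×162, 2×108, 3×81, …, 13×2, 14×1) = 243
m[16] = max(1×243, 2×162, 3×108, …, 14×2, 15×1) = 324
m[17] = max(1×324, 2×243, 3×162, …, 15×2, 16×1) = 486
One optimal split: 3 + 3 + 3 + 3 + 3 + 2; product 3×3×3×3×3×2 = 486.

486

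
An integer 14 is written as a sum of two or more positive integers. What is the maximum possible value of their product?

162

Define prod[k] = max over 1≤i<k of i · max(k−i, prod[k−i]); the inner max lets the remainder stay uncut if that's better.
prod[2] = 1*max(1,0) = 1*1 = 1
prod[3] = 1*max(2,1) = 1*2 = 2
prod[4] = 2*max(2,1) = 2*2 = 4
prod[5] = 2*max(3,2) = 2*3 = 6
prod[6] = 3*max(3,2) = 3*3 = 9
prod[7] = 2*max(5,6) = 2*6 = 12
prod[8] = 2*max(6,9) = 2*9 = 18
prod[9] = 3*max(6,9) = 3*9 = 27
prod[10] = 2*max(8,18) = 2*18 = 36
prod[11] = 2*max(9,27) = 2*27 = 54
prod[12] = 3*max(9,27) = 3*27 = 81
prod[13] = 2*max(11,54) = 2*54 = 108
prod[14] = 2*max(12,81) = 2*81 = 162
One optimal split: 3 + 3 + 3 + 3 + 2; product 3*3*3*3*2 = 162.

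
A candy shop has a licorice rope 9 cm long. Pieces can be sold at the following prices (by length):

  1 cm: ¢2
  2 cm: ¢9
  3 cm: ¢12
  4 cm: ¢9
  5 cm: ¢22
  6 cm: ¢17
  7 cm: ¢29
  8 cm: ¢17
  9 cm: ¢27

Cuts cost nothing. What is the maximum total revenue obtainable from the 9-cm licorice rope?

Build v[k] bottom-up: v[k] = max over allowed piece i of (p[i] + v[k−i]).
v[1] = 2
v[2] = max(2+2, 9+0) = 9
v[3] = max(2+9, 9+2, 12+0) = 12
v[4] = max(2+12, 9+9, 12+2, 9+0) = 18
v[5] = max(2+18, 9+12, 12+9, 9+2, 22+0) = 22
v[6] = max(2+22, 9+18, 12+12, 9+9, 22+2, 17+0) = 27
v[7] = max(2+27, 9+22, 12+18, …, 17+2, 29+0) = 31
v[8] = max(2+31, 9+27, 12+22, …, 29+2, 17+0) = 36
v[9] = max(2+36, 9+31, 12+27, …, 17+2, 27+0) = 40
One optimal cutting: 5 + 2 + 2 → ¢22 + ¢9 + ¢9 = ¢40.

40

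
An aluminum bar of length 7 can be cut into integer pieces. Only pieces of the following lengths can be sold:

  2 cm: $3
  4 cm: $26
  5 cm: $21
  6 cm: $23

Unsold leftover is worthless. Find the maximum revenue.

29

Consider every possible first cut. best[k] is the best of p[i]+best[k−i] over all sellable i≤k.
best[1] = 0
best[2] = 3
best[3] = 3
best[4] = max(3+3, 26+0) = 26
best[5] = max(3+3, 26+0, 21+0) = 26
best[6] = max(3+26, 26+3, 21+0, 23+0) = 29
best[7] = max(3+26, 26+3, 21+3, 23+0) = 29
One optimal cutting: pieces 4 + 2 with 1 cm of scrap → $29.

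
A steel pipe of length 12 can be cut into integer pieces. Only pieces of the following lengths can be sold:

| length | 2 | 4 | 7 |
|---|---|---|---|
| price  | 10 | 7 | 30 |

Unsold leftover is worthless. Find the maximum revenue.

60

Build best[k] bottom-up: best[k] = max over allowed piece i of (p[i] + best[k−i]).
best[1] = 0
best[2] = 10
best[3] = 10
best[4] = max(10+10, 7+0) = 20
best[5] = max(10+10, 7+0) = 20
best[6] = max(10+20, 7+10) = 30
best[7] = max(10+20, 7+10, 30+0) = 30
best[8] = max(10+30, 7+20, 30+0) = 40
best[9] = max(10+30, 7+20, 30+10) = 40
best[10] = max(10+40, 7+30, 30+10) = 50
best[11] = max(10+40, 7+30, 30+20) = 50
best[12] = max(10+50, 7+40, 30+20) = 60
One optimal cutting: 2 + 2 + 2 + 2 + 2 + 2 → $60.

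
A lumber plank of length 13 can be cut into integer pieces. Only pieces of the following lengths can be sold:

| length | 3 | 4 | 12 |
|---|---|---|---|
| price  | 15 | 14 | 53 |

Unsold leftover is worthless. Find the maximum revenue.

60

Build best[k] bottom-up: best[k] = max over allowed piece i of (p[i] + best[k−i]).
best[1] = 0
best[2] = 0
best[3] = 15
best[4] = max(15+0, 14+0) = 15
best[5] = max(15+0, 14+0) = 15
best[6] = max(15+15, 14+0) = 30
best[7] = max(15+15, 14+15) = 30
best[8] = max(15+15, 14+15) = 30
best[9] = max(15+30, 14+15) = 45
best[10] = max(15+30, 14+30) = 45
best[11] = max(15+30, 14+30) = 45
best[12] = max(15+45, 14+30, 53+0) = 60
best[13] = max(15+45, 14+45, 53+0) = 60
One optimal cutting: pieces 3 + 3 + 3 + 3 with 1 foot of scrap → $60.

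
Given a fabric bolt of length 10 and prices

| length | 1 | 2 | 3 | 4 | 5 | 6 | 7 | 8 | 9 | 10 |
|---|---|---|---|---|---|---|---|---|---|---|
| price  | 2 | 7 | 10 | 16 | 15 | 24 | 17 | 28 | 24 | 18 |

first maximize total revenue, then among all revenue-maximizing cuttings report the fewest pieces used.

Consider every possible first cut. r[k] is the best of p[i]+r[k−i] over all sellable i≤k.
r[1] = 2
r[2] = 7
r[3] = 10
r[4] = 16
r[5] = 18  (first piece 1, then r[4]=16)
r[6] = 24
r[7] = 26  (first piece 1, then r[6]=24)
r[8] = 32  (first piece 4, then r[4]=16)
r[9] = 34  (first piece 1, then r[8]=32)
r[10] = 40  (first piece 4, then r[6]=24)
Maximum revenue is $40.
Now minimize piece count subject to staying optimal: for each k, pieces[k] = 1 + min over i with p[i]+r[k−i]=r[k] of pieces[k−i].
pieces[7] = 2
pieces[8] = 2
pieces[9] = 2
pieces[10] = 2

2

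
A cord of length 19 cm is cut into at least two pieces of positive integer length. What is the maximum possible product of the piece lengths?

Define g[k] = max over 1≤i<k of i · max(k−i, g[k−i]); the inner max lets the remainder stay uncut if that's better.
g[2] = 1·max(1,0) = 1·1 = 1
g[3] = 1·max(2,1) = 1·2 = 2
g[4] = 2·max(2,1) = 2·2 = 4
g[5] = 2·max(3,2) = 2·3 = 6
g[6] = 3·max(3,2) = 3·3 = 9
g[7] = 2·max(5,6) = 2·6 = 12
g[8] = 2·max(6,9) = 2·9 = 18
g[9] = 3·max(6,9) = 3·9 = 27
g[10] = 2·max(8,18) = 2·18 = 36
g[11] = 2·max(9,27) = 2·27 = 54
g[12] = 3·max(9,27) = 3·27 = 81
g[13] = 2·max(11,54) = 2·54 = 108
g[14] = 2·max(12,81) = 2·81 = 162
g[15] = 3·max(12,81) = 3·81 = 243
g[16] = 2·max(14,162) = 2·162 = 324
g[17] = 2·max(15,243) = 2·243 = 486
g[18] = 3·max(15,243) = 3·243 = 729
g[19] = 2·max(17,486) = 2·486 = 972
One optimal split: 3 + 3 + 3 + 3 + 3 + 2 + 2; product 3·3·3·3·3·2·2 = 972.

972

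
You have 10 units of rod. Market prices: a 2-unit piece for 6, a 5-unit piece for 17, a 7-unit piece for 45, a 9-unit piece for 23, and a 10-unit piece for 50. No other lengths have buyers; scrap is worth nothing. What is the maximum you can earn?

Build r[k] bottom-up: r[k] = max over allowed piece i of (p[i] + r[k−i]).
r[1] = 0
r[2] = 6
r[3] = 6
r[4] = 12  (first piece 2, then r[2]=6)
r[5] = max(6+6, 17+0) = 17
r[6] = max(6+12, 17+0) = 18
r[7] = max(6+17, 17+6, 45+0) = 45
r[8] = max(6+18, 17+6, 45+0) = 45
r[9] = max(6+45, 17+12, 45+6, 23+0) = 51
r[10] = max(6+45, 17+17, 45+6, 23+0, 50+0) = 51
One optimal cutting: pieces 7 + 2 with 1 unit of scrap → 51.

51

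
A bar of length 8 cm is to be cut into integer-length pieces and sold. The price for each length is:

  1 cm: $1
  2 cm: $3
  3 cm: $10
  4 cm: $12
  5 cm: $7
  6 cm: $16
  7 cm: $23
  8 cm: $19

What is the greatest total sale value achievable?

Build best[k] bottom-up: best[k] = max over allowed piece i of (p[i] + best[k−i]).
best[1] = 1
best[2] = 3
best[3] = 10
best[4] = 12
best[5] = 13  (first piece 1, then best[4]=12)
best[6] = 20  (first piece 3, then best[3]=10)
best[7] = 23
best[8] = 24  (first piece 1, then best[7]=23)
One optimal cutting: 7 + 1 → $23 + $1 = $24.

24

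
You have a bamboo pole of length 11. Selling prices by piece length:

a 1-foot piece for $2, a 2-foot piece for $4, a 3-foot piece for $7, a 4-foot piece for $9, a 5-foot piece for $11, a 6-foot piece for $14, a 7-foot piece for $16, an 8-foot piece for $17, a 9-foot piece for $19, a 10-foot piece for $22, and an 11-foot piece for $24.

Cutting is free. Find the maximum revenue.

Build r[k] bottom-up: r[k] = max over allowed piece i of (p[i] + r[k−i]).
r[1] = 2
r[2] = 4  (first piece 1, then r[1]=2)
r[3] = 7
r[4] = 9  (first piece 1, then r[3]=7)
r[5] = 11  (first piece 1, then r[4]=9)
r[6] = 14  (first piece 3, then r[3]=7)
r[7] = 16  (first piece 1, then r[6]=14)
r[8] = 18  (first piece 1, then r[7]=16)
r[9] = 21  (first piece 3, then r[6]=14)
r[10] = 23  (first piece 1, then r[9]=21)
r[11] = 25  (first piece 1, then r[10]=23)
One optimal cutting: 3 + 3 + 3 + 1 + 1 → $7 + $7 + $7 + $2 + $2 = $25.

25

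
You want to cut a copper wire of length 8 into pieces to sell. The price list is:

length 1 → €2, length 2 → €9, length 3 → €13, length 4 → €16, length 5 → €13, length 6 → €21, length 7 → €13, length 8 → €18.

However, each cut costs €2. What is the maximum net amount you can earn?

31

Let v[k] be the best obtainable value from length k. For each k, try every first piece i and keep the best of price[i] + v[k−i] minus the 2 cut fee when i<k.
v[1] = 2
v[2] = 9
v[3] = 13
v[4] = 16  (first piece 2, then v[2]=9)
v[5] = 20  (first piece 2, then v[3]=13)
v[6] = 24  (first piece 3, then v[3]=13)
v[7] = 27  (first piece 2, then v[5]=20)
v[8] = 31  (first piece 2, then v[6]=24)
One optimal plan: pieces 3 + 3 + 2 (2 cuts) → €35 − €4 = €31.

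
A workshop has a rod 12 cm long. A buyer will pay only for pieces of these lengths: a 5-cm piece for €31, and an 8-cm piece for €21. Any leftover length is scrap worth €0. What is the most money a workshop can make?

Consider every possible first cut. r[k] is the best of p[i]+r[k−i] over all sellable i≤k.
r[1] = 0
r[2] = 0
r[3] = 0
r[4] = 0
r[5] = 31
r[6] = 31
r[7] = 31
r[8] = max(31+0, 21+0) = 31
r[9] = max(31+0, 21+0) = 31
r[10] = max(31+31, 21+0) = 62
r[11] = max(31+31, 21+0) = 62
r[12] = max(31+31, 21+0) = 62
One optimal cutting: pieces 5 + 5 with 2 cm of scrap → €62.

62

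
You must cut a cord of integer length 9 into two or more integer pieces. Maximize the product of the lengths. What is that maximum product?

Fill prod[k] for k=2..9: at each k try every first piece i and multiply by the better of (k−i) uncut or prod[k−i].
prod[2] = 1×max(1,0) = 1×1 = 1
prod[3] = 1×max(2,1) = 1×2 = 2
prod[4] = 2×max(2,1) = 2×2 = 4
prod[5] = 2×max(3,2) = 2×3 = 6
prod[6] = 3×max(3,2) = 3×3 = 9
prod[7] = 2×max(5,6) = 2×6 = 12
prod[8] = 2×max(6,9) = 2×9 = 18
prod[9] = 3×max(6,9) = 3×9 = 27
One optimal split: 3 + 3 + 3; product 3×3×3 = 27.

27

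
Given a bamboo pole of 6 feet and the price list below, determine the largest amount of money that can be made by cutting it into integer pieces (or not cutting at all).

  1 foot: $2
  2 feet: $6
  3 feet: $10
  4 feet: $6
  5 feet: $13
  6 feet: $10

Consider every possible first cut. R[k] is the best of p[i]+R[k−i] over all sellable i≤k.
R[1] = 2
R[2] = max(2+2, 6+0) = 6
R[3] = max(2+6, 6+2, 10+0) = 10
R[4] = max(2+10, 6+6, 10+2, 6+0) = 12
R[5] = max(2+12, 6+10, 10+6, 6+2, 13+0) = 16
R[6] = max(2+16, 6+12, 10+10, 6+6, 13+2, 10+0) = 20
One optimal cutting: 3 + 3 → $10 + $10 = $20.

20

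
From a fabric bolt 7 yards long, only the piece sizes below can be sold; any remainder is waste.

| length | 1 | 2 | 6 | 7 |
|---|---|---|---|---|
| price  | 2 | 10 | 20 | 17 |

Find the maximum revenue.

32

Build f[k] bottom-up: f[k] = max over allowed piece i of (p[i] + f[k−i]).
f[1] = 2
f[2] = 10
f[3] = 12  (first piece 1, then f[2]=10)
f[4] = 20  (first piece 2, then f[2]=10)
f[5] = 22  (first piece 1, then f[4]=20)
f[6] = 30  (first piece 2, then f[4]=20)
f[7] = 32  (first piece 1, then f[6]=30)
One optimal cutting: 2 + 2 + 2 + 1 → $32.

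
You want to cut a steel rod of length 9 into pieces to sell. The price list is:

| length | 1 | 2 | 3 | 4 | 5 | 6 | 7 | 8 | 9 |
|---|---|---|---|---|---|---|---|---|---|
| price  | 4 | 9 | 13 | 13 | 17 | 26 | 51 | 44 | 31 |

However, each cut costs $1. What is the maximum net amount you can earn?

Consider every possible first cut. r[k] is the best of p[i]+r[k−i] over all sellable i≤k, charging 1 whenever i<k.
r[1] = 4
r[2] = max(4+4-1, 9+0) = 9
r[3] = max(4+9-1, 9+4-1, 13+0) = 13
r[4] = max(4+13-1, 9+9-1, 13+4-1, 13+0) = 17
r[5] = max(4+17-1, 9+13-1, 13+9-1, 13+4-1, 17+0) = 21
r[6] = max(4+21-1, 9+17-1, 13+13-1, 13+9-1, 17+4-1, 26+0) = 26
r[7] = max(4+26-1, 9+21-1, 13+17-1, …, 26+4-1, 51+0) = 51
r[8] = max(4+51-1, 9+26-1, 13+21-1, …, 51+4-1, 44+0) = 54
r[9] = max(4+54-1, 9+51-1, 13+26-1, …, 44+4-1, 31+0) = 59
One optimal plan: pieces 7 + 2 (1 cut) → $60 − $1 = $59.

59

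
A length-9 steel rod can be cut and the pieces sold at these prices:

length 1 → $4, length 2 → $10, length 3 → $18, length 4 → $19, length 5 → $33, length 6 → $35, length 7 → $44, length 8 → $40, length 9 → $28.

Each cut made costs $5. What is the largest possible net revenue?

Consider every possible first cut. net[k] is the best of p[i]+net[k−i] over all sellable i≤k, charging 5 whenever i<k.
net[1] = 4
net[2] = max(4+4-5, 10+0) = 10
net[3] = max(4+10-5, 10+4-5, 18+0) = 18
net[4] = max(4+18-5, 10+10-5, 18+4-5, 19+0) = 19
net[5] = max(4+19-5, 10+18-5, 18+10-5, 19+4-5, 33+0) = 33
net[6] = max(4+33-5, 10+19-5, 18+18-5, 19+10-5, 33+4-5, 35+0) = 35
net[7] = max(4+35-5, 10+33-5, 18+19-5, …, 35+4-5, 44+0) = 44
net[8] = max(4+44-5, 10+35-5, 18+33-5, …, 44+4-5, 40+0) = 46
net[9] = max(4+46-5, 10+44-5, 18+35-5, …, 40+4-5, 28+0) = 49
One optimal plan: pieces 7 + 2 (1 cut) → $54 − $5 = $49.

49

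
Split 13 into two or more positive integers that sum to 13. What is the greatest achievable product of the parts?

108

Let P[k] be the best product for length k (with at least one cut). For each first piece i, the rest contributes max(k−i, P[k−i]).
P[2] = 1·max(1,0) = 1·1 = 1
P[3] = 1·max(2,1) = 1·2 = 2
P[4] = 2·max(2,1) = 2·2 = 4
P[5] = 2·max(3,2) = 2·3 = 6
P[6] = 3·max(3,2) = 3·3 = 9
P[7] = 2·max(5,6) = 2·6 = 12
P[8] = 2·max(6,9) = 2·9 = 18
P[9] = 3·max(6,9) = 3·9 = 27
P[10] = 2·max(8,18) = 2·18 = 36
P[11] = 2·max(9,27) = 2·27 = 54
P[12] = 3·max(9,27) = 3·27 = 81
P[13] = 2·max(11,54) = 2·54 = 108
One optimal split: 3 + 3 + 3 + 2 + 2; product 3·3·3·2·2 = 108.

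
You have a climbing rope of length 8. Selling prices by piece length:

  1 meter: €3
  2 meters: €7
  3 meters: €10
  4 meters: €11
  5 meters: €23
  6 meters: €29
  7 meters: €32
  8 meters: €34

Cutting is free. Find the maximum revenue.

Let best[k] be the best obtainable value from length k. For each k, try every first piece i and keep the best of price[i] + best[k−i].
best[1] = 3
best[2] = max(3+3, 7+0) = 7
best[3] = max(3+7, 7+3, 10+0) = 10
best[4] = max(3+10, 7+7, 10+3, 11+0) = 14
best[5] = max(3+14, 7+10, 10+7, 11+3, 23+0) = 23
best[6] = max(3+23, 7+14, 10+10, 11+7, 23+3, 29+0) = 29
best[7] = max(3+29, 7+23, 10+14, …, 29+3, 32+0) = 32
best[8] = max(3+32, 7+29, 10+23, …, 32+3, 34+0) = 36
One optimal cutting: 6 + 2 → €29 + €7 = €36.

36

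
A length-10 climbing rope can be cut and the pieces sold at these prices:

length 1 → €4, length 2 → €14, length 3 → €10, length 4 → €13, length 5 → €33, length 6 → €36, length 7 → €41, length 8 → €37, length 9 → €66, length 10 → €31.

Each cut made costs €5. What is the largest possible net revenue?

Let net[k] be the best obtainable value from length k. For each k, try every first piece i and keep the best of price[i] + net[k−i] minus the 5 cut fee when i<k.
net[1] = 4
net[2] = 14
net[3] = 13  (first piece 1, then net[2]=14)
net[4] = 23  (first piece 2, then net[2]=14)
net[5] = 33
net[6] = 36
net[7] = 42  (first piece 2, then net[5]=33)
net[8] = 45  (first piece 2, then net[6]=36)
net[9] = 66
net[10] = 65  (first piece 1, then net[9]=66)
One optimal plan: pieces 9 + 1 (1 cut) → €70 − €5 = €65.

65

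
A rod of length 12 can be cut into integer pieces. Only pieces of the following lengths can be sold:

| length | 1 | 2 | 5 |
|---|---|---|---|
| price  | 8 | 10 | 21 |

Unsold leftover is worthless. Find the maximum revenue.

Let best[k] be the best obtainable value from length k. For each k, try every first piece i and keep the best of price[i] + best[k−i].
best[1] = 8
best[2] = max(8+8, 10+0) = 16
best[3] = max(8+16, 10+8) = 24
best[4] = max(8+24, 10+16) = 32
best[5] = max(8+32, 10+24, 21+0) = 40
best[6] = max(8+40, 10+32, 21+8) = 48
best[7] = max(8+48, 10+40, 21+16) = 56
best[8] = max(8+56, 10+48, 21+24) = 64
best[9] = max(8+64, 10+56, 21+32) = 72
best[10] = max(8+72, 10+64, 21+40) = 80
best[11] = max(8+80, 10+72, 21+48) = 88
best[12] = max(8+88, 10+80, 21+56) = 96
One optimal cutting: 1 + 1 + 1 + 1 + 1 + 1 + 1 + 1 + 1 + 1 + 1 + 1 → 96.

96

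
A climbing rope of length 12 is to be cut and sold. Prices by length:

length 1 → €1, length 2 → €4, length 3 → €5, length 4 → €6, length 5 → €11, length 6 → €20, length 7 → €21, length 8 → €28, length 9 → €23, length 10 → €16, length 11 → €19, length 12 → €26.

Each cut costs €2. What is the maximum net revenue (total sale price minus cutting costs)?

38

Let net[k] be the best obtainable value from length k. For each k, try every first piece i and keep the best of price[i] + net[k−i] minus the 2 cut fee when i<k.
net[1] = 1
net[2] = 4
net[3] = 5
net[4] = 6  (first piece 2, then net[2]=4)
net[5] = 11
net[6] = 20
net[7] = 21
net[8] = 28
net[9] = 27  (first piece 1, then net[8]=28)
net[10] = 30  (first piece 2, then net[8]=28)
net[11] = 31  (first piece 3, then net[8]=28)
net[12] = 38  (first piece 6, then net[6]=20)
One optimal plan: pieces 6 + 6 (1 cut) → €40 − €2 = €38.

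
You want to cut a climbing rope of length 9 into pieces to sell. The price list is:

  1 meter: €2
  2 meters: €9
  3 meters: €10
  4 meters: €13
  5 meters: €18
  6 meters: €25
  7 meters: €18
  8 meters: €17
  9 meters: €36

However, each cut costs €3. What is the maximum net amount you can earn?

Build r[k] bottom-up: r[k] = max over allowed piece i of (p[i] + r[k−i]) − 3 per cut.
r[1] = 2
r[2] = max(2+2-3, 9+0) = 9
r[3] = max(2+9-3, 9+2-3, 10+0) = 10
r[4] = max(2+10-3, 9+9-3, 10+2-3, 13+0) = 15
r[5] = max(2+15-3, 9+10-3, 10+9-3, 13+2-3, 18+0) = 18
r[6] = max(2+18-3, 9+15-3, 10+10-3, 13+9-3, 18+2-3, 25+0) = 25
r[7] = max(2+25-3, 9+18-3, 10+15-3, …, 25+2-3, 18+0) = 24
r[8] = max(2+24-3, 9+25-3, 10+18-3, …, 18+2-3, 17+0) = 31
r[9] = max(2+31-3, 9+24-3, 10+25-3, …, 17+2-3, 36+0) = 36
Best is to make no cuts and sell whole for €36.

36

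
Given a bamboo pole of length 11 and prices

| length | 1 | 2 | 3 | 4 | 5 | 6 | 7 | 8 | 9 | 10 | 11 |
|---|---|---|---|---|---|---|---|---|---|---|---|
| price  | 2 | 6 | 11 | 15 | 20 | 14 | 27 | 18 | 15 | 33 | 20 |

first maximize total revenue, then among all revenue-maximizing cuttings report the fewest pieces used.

Let r[k] be the best obtainable value from length k. For each k, try every first piece i and keep the best of price[i] + r[k−i].
r[1] = 2
r[2] = 6
r[3] = 11
r[4] = 15
r[5] = 20
r[6] = 22  (first piece 1, then r[5]=20)
r[7] = 27
r[8] = 31  (first piece 3, then r[5]=20)
r[9] = 35  (first piece 4, then r[5]=20)
r[10] = 40  (first piece 5, then r[5]=20)
r[11] = 42  (first piece 1, then r[10]=40)
Maximum revenue is $42.
Now minimize piece count subject to staying optimal: for each k, pieces[k] = 1 + min over i with p[i]+r[k−i]=r[k] of pieces[k−i].
pieces[8] = 2
pieces[9] = 2
pieces[10] = 2
pieces[11] = 2

2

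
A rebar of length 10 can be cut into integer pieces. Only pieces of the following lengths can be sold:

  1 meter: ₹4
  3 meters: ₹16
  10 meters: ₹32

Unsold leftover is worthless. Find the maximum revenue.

52

Build r[k] bottom-up: r[k] = max over allowed piece i of (p[i] + r[k−i]).
r[1] = 4
r[2] = 8  (first piece 1, then r[1]=4)
r[3] = max(4+8, 16+0) = 16
r[4] = max(4+16, 16+4) = 20
r[5] = max(4+20, 16+8) = 24
r[6] = max(4+24, 16+16) = 32
r[7] = max(4+32, 16+20) = 36
r[8] = max(4+36, 16+24) = 40
r[9] = max(4+40, 16+32) = 48
r[10] = max(4+48, 16+36, 32+0) = 52
One optimal cutting: 3 + 3 + 3 + 1 → ₹52.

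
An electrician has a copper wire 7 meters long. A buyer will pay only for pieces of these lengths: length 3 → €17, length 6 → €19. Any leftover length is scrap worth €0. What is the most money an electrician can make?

34

Build r[k] bottom-up: r[k] = max over allowed piece i of (p[i] + r[k−i]).
r[1] = 0
r[2] = 0
r[3] = 17
r[4] = 17
r[5] = 17
r[6] = max(17+17, 19+0) = 34
r[7] = max(17+17, 19+0) = 34
One optimal cutting: pieces 3 + 3 with 1 meter of scrap → €34.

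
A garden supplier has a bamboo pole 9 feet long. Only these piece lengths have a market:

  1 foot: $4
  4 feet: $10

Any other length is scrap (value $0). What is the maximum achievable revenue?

36

Let r[k] be the best obtainable value from length k. For each k, try every first piece i and keep the best of price[i] + r[k−i].
r[1] = 4
r[2] = 8  (first piece 1, then r[1]=4)
r[3] = 12  (first piece 1, then r[2]=8)
r[4] = max(4+12, 10+0) = 16
r[5] = max(4+16, 10+4) = 20
r[6] = max(4+20, 10+8) = 24
r[7] = max(4+24, 10+12) = 28
r[8] = max(4+28, 10+16) = 32
r[9] = max(4+32, 10+20) = 36
One optimal cutting: 1 + 1 + 1 + 1 + 1 + 1 + 1 + 1 + 1 → $36.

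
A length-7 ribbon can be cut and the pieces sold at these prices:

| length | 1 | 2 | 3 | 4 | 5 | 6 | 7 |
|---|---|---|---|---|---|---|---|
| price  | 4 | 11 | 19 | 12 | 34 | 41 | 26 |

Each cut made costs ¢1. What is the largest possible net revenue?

44

Consider every possible first cut. v[k] is the best of p[i]+v[k−i] over all sellable i≤k, charging 1 whenever i<k.
v[1] = 4
v[2] = max(4+4-1, 11+0) = 11
v[3] = max(4+11-1, 11+4-1, 19+0) = 19
v[4] = max(4+19-1, 11+11-1, 19+4-1, 12+0) = 22
v[5] = max(4+22-1, 11+19-1, 19+11-1, 12+4-1, 34+0) = 34
v[6] = max(4+34-1, 11+22-1, 19+19-1, 12+11-1, 34+4-1, 41+0) = 41
v[7] = max(4+41-1, 11+34-1, 19+22-1, …, 41+4-1, 26+0) = 44
One optimal plan: pieces 6 + 1 (1 cut) → ¢45 − ¢1 = ¢44.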